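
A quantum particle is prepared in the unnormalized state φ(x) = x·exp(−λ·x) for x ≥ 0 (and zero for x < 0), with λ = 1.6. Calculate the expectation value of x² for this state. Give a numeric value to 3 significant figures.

⟨x²⟩ = ∫ x²·|φ|² dx / ∫|φ|² dx (integrals over the domain).
Every integrand reduces to terms xʲ·e^(−2λx) on [0, ∞); use ∫₀^∞ xʲ·e^(−2λx) dx = j!/(2λ)^(j+1).
State is unnormalized: ∫|φ|² dx = 0.061035, and ∫φ*·x²·φ dx = 0.071526, so ⟨x²⟩ = 0.071526 / 0.061035.
⟨x²⟩ = 1.1719.

1.17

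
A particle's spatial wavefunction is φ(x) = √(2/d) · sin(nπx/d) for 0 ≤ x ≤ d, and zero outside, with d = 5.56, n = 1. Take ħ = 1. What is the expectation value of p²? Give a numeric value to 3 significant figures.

p² φ = −ħ² d²φ/dx²; ⟨p²⟩ = −ħ² ∫ φ*·φ'' dx.
d/dx sin(nπx/d) = (nπ/d)·cos(nπx/d) and d²/dx² sin(nπx/d) = −(nπ/d)²·sin(nπx/d); on 0 ≤ x ≤ d, ∫sin²(nπx/d) dx = d/2 and ∫sin(nπx/d)·cos(nπx/d) dx = 0.
⟨p²⟩ = 0.31926.

0.319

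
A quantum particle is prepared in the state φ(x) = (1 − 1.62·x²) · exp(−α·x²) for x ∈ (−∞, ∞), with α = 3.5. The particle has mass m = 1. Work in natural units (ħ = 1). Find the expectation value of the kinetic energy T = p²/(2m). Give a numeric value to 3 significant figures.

2.87

T = −(ħ²/2m) d²/dx², so ⟨T⟩ = −(ħ²/2m) ∫ φ*·φ'' dx / ∫|φ|² dx; with m = 1.
Expand each integrand as polynomial × e^(−2αx²) and use ∫x^(2j)·e^(−2αx²) dx = (2j−1)!!/(4α)^j · √(π/(2α)), odd powers → 0; here √(π/(2α)) = 0.66992. Differentiate with the product rule, d/dx e^(−αx²) = −2αx·e^(−αx²).
State is unnormalized: ∫|φ|² dx = 0.54180, and ∫φ*·(−ħ²/2m · φ'') dx = 1.5536, so ⟨T⟩ = 1.5536 / 0.54180.
⟨T⟩ = 2.8675.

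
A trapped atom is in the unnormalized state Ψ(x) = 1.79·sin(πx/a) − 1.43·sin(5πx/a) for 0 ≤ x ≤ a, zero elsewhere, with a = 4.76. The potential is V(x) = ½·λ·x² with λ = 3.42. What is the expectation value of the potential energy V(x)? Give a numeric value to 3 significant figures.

⟨V⟩ = ∫ V(x)·|Ψ|² dx / ∫|Ψ|² dx.
On 0 ≤ x ≤ a (j ≠ l): ∫sin²(jπx/a) dx = a/2, ∫sin(jπx/a)·sin(lπx/a) dx = 0; diagonal moments ∫x·sin²(jπx/a) dx = a²/4, ∫x²·sin²(jπx/a) dx = a³·(1/6 − 1/(4j²π²)); cross terms ∫x·sin(jπx/a)·sin(lπx/a) dx = 0 for j + l even and −4jla²/(π²(j² − l²)²) for j + l odd, ∫x²·sin(jπx/a)·sin(lπx/a) dx = (−1)^(j+l)·4jla³/(π²(j² − l²)²); higher powers the same way via product-to-sum and parts.
State is unnormalized: ∫|Ψ|² dx = 12.493, and ∫Ψ*·V(x)·Ψ dx = 142.67, so ⟨V⟩ = 142.67 / 12.493.
⟨V⟩ = 11.420.

11.4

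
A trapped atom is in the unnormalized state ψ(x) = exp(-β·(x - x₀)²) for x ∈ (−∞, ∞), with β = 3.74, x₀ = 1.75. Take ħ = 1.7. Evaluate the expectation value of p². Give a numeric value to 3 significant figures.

10.8

p² ψ = −ħ² d²ψ/dx²; ⟨p²⟩ = −ħ² ∫ ψ*·ψ'' dx / ∫|ψ|² dx.
Gaussian moments (u = x − x₀): ∫u^(2j)·e^(−2βu²) du = (2j−1)!!/(4β)^j · √(π/(2β)), odd powers integrate to 0; here √(π/(2β)) = 0.64807. Derivatives: d/dx e^(−βu²) = −2βu·e^(−βu²), d²/dx² e^(−βu²) = (4β²u² − 2β)·e^(−βu²).
State is unnormalized: ∫|ψ|² dx = 0.64807, and ∫ψ*·(−ħ² ψ'') dx = 7.0048, so ⟨p²⟩ = 7.0048 / 0.64807.
⟨p²⟩ = 10.809.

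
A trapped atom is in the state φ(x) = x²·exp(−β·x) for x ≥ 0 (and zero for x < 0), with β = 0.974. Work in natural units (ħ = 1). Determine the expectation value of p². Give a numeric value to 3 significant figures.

p² φ = −ħ² d²φ/dx²; ⟨p²⟩ = −ħ² ∫ φ*·φ'' dx / ∫|φ|² dx.
Differentiate x²·exp(−β·x) with the product rule; every integrand then reduces to terms xʲ·e^(−2βx) on [0, ∞), with ∫₀^∞ xʲ·e^(−2βx) dx = j!/(2β)^(j+1).
State is unnormalized: ∫|φ|² dx = 0.85559, and ∫φ*·(−ħ² φ'') dx = 0.27056, so ⟨p²⟩ = 0.27056 / 0.85559.
⟨p²⟩ = 0.31623.

0.316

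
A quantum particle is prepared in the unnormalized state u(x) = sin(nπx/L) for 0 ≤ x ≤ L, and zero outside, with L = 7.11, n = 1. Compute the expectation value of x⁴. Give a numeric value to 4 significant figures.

291.5

⟨x⁴⟩ = ∫ x⁴·|u|² dx / ∫|u|² dx (integrals over the domain).
With sin²θ = (1 − cos2θ)/2 on 0 ≤ x ≤ L: ∫sin²(nπx/L) dx = L/2, ∫x·sin²(nπx/L) dx = L²/4, ∫x²·sin²(nπx/L) dx = L³·(1/6 − 1/(4n²π²)); higher powers xᵏ the same way, integrating xᵏ·cos(2nπx/L) by parts.
State is unnormalized: ∫|u|² dx = 3.5550, and ∫u*·x⁴·u dx = 1036.4, so ⟨x⁴⟩ = 1036.4 / 3.5550.
⟨x⁴⟩ = 291.53.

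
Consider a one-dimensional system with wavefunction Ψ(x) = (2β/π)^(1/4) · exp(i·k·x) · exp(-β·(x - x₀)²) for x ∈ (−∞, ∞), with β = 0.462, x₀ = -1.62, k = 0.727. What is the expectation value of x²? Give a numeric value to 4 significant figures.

⟨x²⟩ = ∫ x²·|Ψ|² dx (integrals over the domain).
Gaussian moments (u = x − x₀): ∫u^(2j)·e^(−2βu²) du = (2j−1)!!/(4β)^j · √(π/(2β)), odd powers integrate to 0; here √(π/(2β)) = 1.8439.
⟨x²⟩ = 3.1655.

3.166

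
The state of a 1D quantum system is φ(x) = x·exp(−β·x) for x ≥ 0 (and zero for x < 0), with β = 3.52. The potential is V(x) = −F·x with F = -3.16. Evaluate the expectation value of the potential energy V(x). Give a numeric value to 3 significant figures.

1.35

⟨V⟩ = ∫ V(x)·|φ|² dx / ∫|φ|² dx.
Every integrand reduces to terms xʲ·e^(−2βx) on [0, ∞); use ∫₀^∞ xʲ·e^(−2βx) dx = j!/(2β)^(j+1).
State is unnormalized: ∫|φ|² dx = 0.0057321, and ∫φ*·V(x)·φ dx = 0.0077188, so ⟨V⟩ = 0.0077188 / 0.0057321.
⟨V⟩ = 1.3466.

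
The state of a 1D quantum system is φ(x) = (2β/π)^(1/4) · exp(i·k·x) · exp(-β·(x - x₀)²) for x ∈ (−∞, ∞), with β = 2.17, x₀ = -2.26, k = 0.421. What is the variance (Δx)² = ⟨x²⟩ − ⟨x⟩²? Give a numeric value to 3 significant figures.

0.115

Compute ⟨x⟩ and ⟨x²⟩ separately, then (Δx)² = ⟨x²⟩ − ⟨x⟩².
Gaussian moments (u = x − x₀): ∫u^(2j)·e^(−2βu²) du = (2j−1)!!/(4β)^j · √(π/(2β)), odd powers integrate to 0; here √(π/(2β)) = 0.85081.
⟨x⟩ = -2.2600 and ⟨x²⟩ = 5.2228.
(Δx)² = 5.2228 − (-2.2600)² = 0.11521.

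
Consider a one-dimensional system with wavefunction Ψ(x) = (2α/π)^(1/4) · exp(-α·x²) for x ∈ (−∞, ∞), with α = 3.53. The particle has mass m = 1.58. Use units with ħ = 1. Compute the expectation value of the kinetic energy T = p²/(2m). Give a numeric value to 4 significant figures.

1.117

T = −(ħ²/2m) d²/dx², so ⟨T⟩ = −(ħ²/2m) ∫ Ψ*·Ψ'' dx; with m = 1.58.
Gaussian moments: ∫x^(2j)·e^(−2αx²) dx = (2j−1)!!/(4α)^j · √(π/(2α)), odd powers integrate to 0; here √(π/(2α)) = 0.66707. Derivatives: d/dx e^(−αx²) = −2αx·e^(−αx²), d²/dx² e^(−αx²) = (4α²x² − 2α)·e^(−αx²).
⟨T⟩ = 1.1171.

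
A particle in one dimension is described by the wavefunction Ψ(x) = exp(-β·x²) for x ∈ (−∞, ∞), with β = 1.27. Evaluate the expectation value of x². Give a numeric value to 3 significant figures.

⟨x²⟩ = ∫ x²·|Ψ|² dx / ∫|Ψ|² dx (integrals over the domain).
Gaussian moments: ∫x^(2j)·e^(−2βx²) dx = (2j−1)!!/(4β)^j · √(π/(2β)), odd powers integrate to 0; here √(π/(2β)) = 1.1121.
State is unnormalized: ∫|Ψ|² dx = 1.1121, and ∫Ψ*·x²·Ψ dx = 0.21892, so ⟨x²⟩ = 0.21892 / 1.1121.
⟨x²⟩ = 0.19685.

0.197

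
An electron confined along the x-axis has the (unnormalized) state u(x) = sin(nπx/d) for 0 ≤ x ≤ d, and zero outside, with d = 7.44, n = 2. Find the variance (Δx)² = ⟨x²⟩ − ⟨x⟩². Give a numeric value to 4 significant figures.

3.912

Compute ⟨x⟩ and ⟨x²⟩ separately, then (Δx)² = ⟨x²⟩ − ⟨x⟩².
With sin²θ = (1 − cos2θ)/2 on 0 ≤ x ≤ d: ∫sin²(nπx/d) dx = d/2, ∫x·sin²(nπx/d) dx = d²/4, ∫x²·sin²(nπx/d) dx = d³·(1/6 − 1/(4n²π²)); higher powers xᵏ the same way, integrating xᵏ·cos(2nπx/d) by parts.
Normalization: ∫|u|² dx = 3.7200.
⟨x⟩ = 3.7200 and ⟨x²⟩ = 17.750.
(Δx)² = 17.750 − (3.7200)² = 3.9117.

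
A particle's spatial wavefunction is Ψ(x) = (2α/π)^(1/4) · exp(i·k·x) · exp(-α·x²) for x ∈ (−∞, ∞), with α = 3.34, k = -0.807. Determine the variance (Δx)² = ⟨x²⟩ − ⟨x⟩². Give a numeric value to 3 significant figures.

Compute ⟨x⟩ and ⟨x²⟩ separately, then (Δx)² = ⟨x²⟩ − ⟨x⟩².
Gaussian moments: ∫x^(2j)·e^(−2αx²) dx = (2j−1)!!/(4α)^j · √(π/(2α)), odd powers integrate to 0; here √(π/(2α)) = 0.68578.
⟨x⟩ = 0.0000 and ⟨x²⟩ = 0.074850.
(Δx)² = 0.074850 − (0.0000)² = 0.074850.

0.0749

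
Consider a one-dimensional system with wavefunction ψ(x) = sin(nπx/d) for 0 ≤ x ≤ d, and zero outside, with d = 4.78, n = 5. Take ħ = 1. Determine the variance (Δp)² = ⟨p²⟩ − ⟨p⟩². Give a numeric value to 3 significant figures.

Compute ⟨p⟩ and ⟨p²⟩ separately; (Δp)² = ⟨p²⟩ − ⟨p⟩².
d/dx sin(nπx/d) = (nπ/d)·cos(nπx/d) and d²/dx² sin(nπx/d) = −(nπ/d)²·sin(nπx/d); on 0 ≤ x ≤ d, ∫sin²(nπx/d) dx = d/2 and ∫sin(nπx/d)·cos(nπx/d) dx = 0.
Normalization: ∫|ψ|² dx = 2.3900.
⟨p⟩ = 0.0000 and ⟨p²⟩ = 10.799.
(Δp)² = 10.799 − (0.0000)² = 10.799.

10.8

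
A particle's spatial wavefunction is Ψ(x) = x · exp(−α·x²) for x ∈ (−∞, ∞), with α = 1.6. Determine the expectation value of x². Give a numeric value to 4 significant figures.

0.4688

⟨x²⟩ = ∫ x²·|Ψ|² dx / ∫|Ψ|² dx (integrals over the domain).
Expand each integrand as polynomial × e^(−2αx²) and use ∫x^(2j)·e^(−2αx²) dx = (2j−1)!!/(4α)^j · √(π/(2α)), odd powers → 0; here √(π/(2α)) = 0.99083.
State is unnormalized: ∫|Ψ|² dx = 0.15482, and ∫Ψ*·x²·Ψ dx = 0.072571, so ⟨x²⟩ = 0.072571 / 0.15482.
⟨x²⟩ = 0.46875.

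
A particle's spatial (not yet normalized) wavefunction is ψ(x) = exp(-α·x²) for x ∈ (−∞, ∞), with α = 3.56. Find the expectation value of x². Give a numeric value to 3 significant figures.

0.0702

⟨x²⟩ = ∫ x²·|ψ|² dx / ∫|ψ|² dx (integrals over the domain).
Gaussian moments: ∫x^(2j)·e^(−2αx²) dx = (2j−1)!!/(4α)^j · √(π/(2α)), odd powers integrate to 0; here √(π/(2α)) = 0.66426.
State is unnormalized: ∫|ψ|² dx = 0.66426, and ∫ψ*·x²·ψ dx = 0.046647, so ⟨x²⟩ = 0.046647 / 0.66426.
⟨x²⟩ = 0.070225.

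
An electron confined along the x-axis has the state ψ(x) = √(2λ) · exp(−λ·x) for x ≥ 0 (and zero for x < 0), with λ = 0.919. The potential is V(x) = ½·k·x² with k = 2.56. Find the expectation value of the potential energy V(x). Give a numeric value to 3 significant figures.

0.758

⟨V⟩ = ∫ V(x)·|ψ|² dx.
Every integrand reduces to terms xʲ·e^(−2λx) on [0, ∞); use ∫₀^∞ xʲ·e^(−2λx) dx = j!/(2λ)^(j+1).
⟨V⟩ = 0.75779.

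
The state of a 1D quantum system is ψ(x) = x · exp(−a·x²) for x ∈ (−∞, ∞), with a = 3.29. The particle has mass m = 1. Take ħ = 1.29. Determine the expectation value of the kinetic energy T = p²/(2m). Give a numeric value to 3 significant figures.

T = −(ħ²/2m) d²/dx², so ⟨T⟩ = −(ħ²/2m) ∫ ψ*·ψ'' dx / ∫|ψ|² dx; with m = 1.
Expand each integrand as polynomial × e^(−2ax²) and use ∫x^(2j)·e^(−2ax²) dx = (2j−1)!!/(4a)^j · √(π/(2a)), odd powers → 0; here √(π/(2a)) = 0.69097. Differentiate with the product rule, d/dx e^(−ax²) = −2ax·e^(−ax²).
State is unnormalized: ∫|ψ|² dx = 0.052506, and ∫ψ*·(−ħ²/2m · ψ'') dx = 0.43119, so ⟨T⟩ = 0.43119 / 0.052506.
⟨T⟩ = 8.2123.

8.21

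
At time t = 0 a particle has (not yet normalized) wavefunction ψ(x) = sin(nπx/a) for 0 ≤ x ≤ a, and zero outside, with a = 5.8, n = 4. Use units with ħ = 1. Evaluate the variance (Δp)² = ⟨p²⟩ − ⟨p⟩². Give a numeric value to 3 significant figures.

4.69

Compute ⟨p⟩ and ⟨p²⟩ separately; (Δp)² = ⟨p²⟩ − ⟨p⟩².
d/dx sin(nπx/a) = (nπ/a)·cos(nπx/a) and d²/dx² sin(nπx/a) = −(nπ/a)²·sin(nπx/a); on 0 ≤ x ≤ a, ∫sin²(nπx/a) dx = a/2 and ∫sin(nπx/a)·cos(nπx/a) dx = 0.
Normalization: ∫|ψ|² dx = 2.9000.
⟨p⟩ = 0.0000 and ⟨p²⟩ = 4.6942.
(Δp)² = 4.6942 − (0.0000)² = 4.6942.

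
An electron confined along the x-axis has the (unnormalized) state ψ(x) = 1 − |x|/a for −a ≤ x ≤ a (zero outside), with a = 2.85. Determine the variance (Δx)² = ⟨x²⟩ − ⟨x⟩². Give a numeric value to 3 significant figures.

0.812

Compute ⟨x⟩ and ⟨x²⟩ separately, then (Δx)² = ⟨x²⟩ − ⟨x⟩².
ψ is even, so ∫ over [−a, a] = 2∫₀ᵃ with ψ = 1 − x/a there: ∫₀ᵃ (1 − x/a)² dx = a/3, ∫₀ᵃ x²(1 − x/a)² dx = a³/30, ∫₀ᵃ x⁴(1 − x/a)² dx = a⁵/105.
Normalization: ∫|ψ|² dx = 1.9000.
⟨x⟩ = 0.0000 and ⟨x²⟩ = 0.81225.
(Δx)² = 0.81225 − (0.0000)² = 0.81225.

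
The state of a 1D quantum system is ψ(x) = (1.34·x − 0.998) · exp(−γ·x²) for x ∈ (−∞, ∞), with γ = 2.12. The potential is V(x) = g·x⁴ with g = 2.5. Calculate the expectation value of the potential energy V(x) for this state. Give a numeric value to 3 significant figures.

0.177

⟨V⟩ = ∫ V(x)·|ψ|² dx / ∫|ψ|² dx.
Expand each integrand as polynomial × e^(−2γx²) and use ∫x^(2j)·e^(−2γx²) dx = (2j−1)!!/(4γ)^j · √(π/(2γ)), odd powers → 0; here √(π/(2γ)) = 0.86078.
State is unnormalized: ∫|ψ|² dx = 1.0396, and ∫ψ*·V(x)·ψ dx = 0.18447, so ⟨V⟩ = 0.18447 / 1.0396.
⟨V⟩ = 0.17744.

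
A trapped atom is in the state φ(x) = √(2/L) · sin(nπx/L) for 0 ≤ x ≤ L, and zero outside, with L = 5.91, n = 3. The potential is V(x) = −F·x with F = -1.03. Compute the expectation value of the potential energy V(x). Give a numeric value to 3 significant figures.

3.04

⟨V⟩ = ∫ V(x)·|φ|² dx.
With sin²θ = (1 − cos2θ)/2 on 0 ≤ x ≤ L: ∫sin²(nπx/L) dx = L/2, ∫x·sin²(nπx/L) dx = L²/4, ∫x²·sin²(nπx/L) dx = L³·(1/6 − 1/(4n²π²)); higher powers xᵏ the same way, integrating xᵏ·cos(2nπx/L) by parts.
⟨V⟩ = 3.0437.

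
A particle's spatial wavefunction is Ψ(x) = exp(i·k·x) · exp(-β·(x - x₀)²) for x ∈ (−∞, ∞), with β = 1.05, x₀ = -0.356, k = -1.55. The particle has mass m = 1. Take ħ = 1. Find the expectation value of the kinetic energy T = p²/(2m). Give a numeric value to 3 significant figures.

1.73

T = −(ħ²/2m) d²/dx², so ⟨T⟩ = −(ħ²/2m) ∫ Ψ*·Ψ'' dx / ∫|Ψ|² dx; with m = 1.
Gaussian moments (u = x − x₀): ∫u^(2j)·e^(−2βu²) du = (2j−1)!!/(4β)^j · √(π/(2β)), odd powers integrate to 0; here √(π/(2β)) = 1.2231. Derivatives: Ψ′ = (ik − 2βu)·Ψ, Ψ″ = ((ik − 2βu)² − 2β)·Ψ; the odd-in-u pieces drop out.
State is unnormalized: ∫|Ψ|² dx = 1.2231, and ∫Ψ*·(−ħ²/2m · Ψ'') dx = 2.1114, so ⟨T⟩ = 2.1114 / 1.2231.
⟨T⟩ = 1.7263.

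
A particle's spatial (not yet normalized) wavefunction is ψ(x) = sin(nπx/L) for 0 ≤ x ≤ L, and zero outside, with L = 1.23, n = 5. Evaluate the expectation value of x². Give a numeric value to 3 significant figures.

0.501

⟨x²⟩ = ∫ x²·|ψ|² dx / ∫|ψ|² dx (integrals over the domain).
With sin²θ = (1 − cos2θ)/2 on 0 ≤ x ≤ L: ∫sin²(nπx/L) dx = L/2, ∫x·sin²(nπx/L) dx = L²/4, ∫x²·sin²(nπx/L) dx = L³·(1/6 − 1/(4n²π²)); higher powers xᵏ the same way, integrating xᵏ·cos(2nπx/L) by parts.
State is unnormalized: ∫|ψ|² dx = 0.61500, and ∫ψ*·x²·ψ dx = 0.30826, so ⟨x²⟩ = 0.30826 / 0.61500.
⟨x²⟩ = 0.50123.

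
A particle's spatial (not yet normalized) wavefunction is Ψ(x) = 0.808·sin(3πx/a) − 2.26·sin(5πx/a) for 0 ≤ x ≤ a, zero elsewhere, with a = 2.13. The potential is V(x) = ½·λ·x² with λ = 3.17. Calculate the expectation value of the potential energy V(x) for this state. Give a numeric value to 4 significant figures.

⟨V⟩ = ∫ V(x)·|Ψ|² dx / ∫|Ψ|² dx.
On 0 ≤ x ≤ a (j ≠ l): ∫sin²(jπx/a) dx = a/2, ∫sin(jπx/a)·sin(lπx/a) dx = 0; diagonal moments ∫x·sin²(jπx/a) dx = a²/4, ∫x²·sin²(jπx/a) dx = a³·(1/6 − 1/(4j²π²)); cross terms ∫x·sin(jπx/a)·sin(lπx/a) dx = 0 for j + l even and −4jla²/(π²(j² − l²)²) for j + l odd, ∫x²·sin(jπx/a)·sin(lπx/a) dx = (−1)^(j+l)·4jla³/(π²(j² − l²)²); higher powers the same way via product-to-sum and parts.
State is unnormalized: ∫|Ψ|² dx = 6.1349, and ∫Ψ*·V(x)·Ψ dx = 13.270, so ⟨V⟩ = 13.270 / 6.1349.
⟨V⟩ = 2.1630.

2.163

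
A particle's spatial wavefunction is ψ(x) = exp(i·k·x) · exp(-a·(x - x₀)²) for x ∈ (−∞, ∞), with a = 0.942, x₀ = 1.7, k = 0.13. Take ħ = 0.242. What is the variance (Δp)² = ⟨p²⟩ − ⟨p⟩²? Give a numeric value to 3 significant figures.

0.0552

Compute ⟨p⟩ and ⟨p²⟩ separately; (Δp)² = ⟨p²⟩ − ⟨p⟩².
Gaussian moments (u = x − x₀): ∫u^(2j)·e^(−2au²) du = (2j−1)!!/(4a)^j · √(π/(2a)), odd powers integrate to 0; here √(π/(2a)) = 1.2913. Derivatives: ψ′ = (ik − 2au)·ψ, ψ″ = ((ik − 2au)² − 2a)·ψ; the odd-in-u pieces drop out.
Normalization: ∫|ψ|² dx = 1.2913.
⟨p⟩ = 0.031460 and ⟨p²⟩ = 0.056157.
(Δp)² = 0.056157 − (0.031460)² = 0.055167.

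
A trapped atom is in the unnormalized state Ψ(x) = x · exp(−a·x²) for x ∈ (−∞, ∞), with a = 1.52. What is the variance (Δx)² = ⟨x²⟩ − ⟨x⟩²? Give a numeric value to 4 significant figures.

0.4934

Compute ⟨x⟩ and ⟨x²⟩ separately, then (Δx)² = ⟨x²⟩ − ⟨x⟩².
Expand each integrand as polynomial × e^(−2ax²) and use ∫x^(2j)·e^(−2ax²) dx = (2j−1)!!/(4a)^j · √(π/(2a)), odd powers → 0; here √(π/(2a)) = 1.0166.
Normalization: ∫|Ψ|² dx = 0.16720.
⟨x⟩ = 0.0000 and ⟨x²⟩ = 0.49342.
(Δx)² = 0.49342 − (0.0000)² = 0.49342.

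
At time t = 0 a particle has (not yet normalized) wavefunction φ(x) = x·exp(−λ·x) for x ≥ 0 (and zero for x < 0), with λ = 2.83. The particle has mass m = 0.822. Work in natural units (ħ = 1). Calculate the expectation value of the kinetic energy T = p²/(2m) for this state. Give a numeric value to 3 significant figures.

T = −(ħ²/2m) d²/dx², so ⟨T⟩ = −(ħ²/2m) ∫ φ*·φ'' dx / ∫|φ|² dx; with m = 0.822.
Differentiate x·exp(−λ·x) with the product rule; every integrand then reduces to terms xʲ·e^(−2λx) on [0, ∞), with ∫₀^∞ xʲ·e^(−2λx) dx = j!/(2λ)^(j+1).
State is unnormalized: ∫|φ|² dx = 0.011030, and ∫φ*·(−ħ²/2m · φ'') dx = 0.053734, so ⟨T⟩ = 0.053734 / 0.011030.
⟨T⟩ = 4.8716.

4.87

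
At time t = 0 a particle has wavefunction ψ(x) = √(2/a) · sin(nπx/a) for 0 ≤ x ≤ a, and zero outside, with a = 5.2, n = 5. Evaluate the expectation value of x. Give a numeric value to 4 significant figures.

⟨x⟩ = ∫ x·|ψ|² dx (integrals over the domain).
With sin²θ = (1 − cos2θ)/2 on 0 ≤ x ≤ a: ∫sin²(nπx/a) dx = a/2, ∫x·sin²(nπx/a) dx = a²/4, ∫x²·sin²(nπx/a) dx = a³·(1/6 − 1/(4n²π²)); higher powers xᵏ the same way, integrating xᵏ·cos(2nπx/a) by parts.
⟨x⟩ = 2.6000.

2.600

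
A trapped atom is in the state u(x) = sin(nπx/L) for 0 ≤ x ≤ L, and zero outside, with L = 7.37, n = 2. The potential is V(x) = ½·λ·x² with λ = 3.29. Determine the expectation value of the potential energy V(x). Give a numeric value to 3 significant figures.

28.7

⟨V⟩ = ∫ V(x)·|u|² dx / ∫|u|² dx.
With sin²θ = (1 − cos2θ)/2 on 0 ≤ x ≤ L: ∫sin²(nπx/L) dx = L/2, ∫x·sin²(nπx/L) dx = L²/4, ∫x²·sin²(nπx/L) dx = L³·(1/6 − 1/(4n²π²)); higher powers xᵏ the same way, integrating xᵏ·cos(2nπx/L) by parts.
State is unnormalized: ∫|u|² dx = 3.6850, and ∫u*·V(x)·u dx = 105.58, so ⟨V⟩ = 105.58 / 3.6850.
⟨V⟩ = 28.652.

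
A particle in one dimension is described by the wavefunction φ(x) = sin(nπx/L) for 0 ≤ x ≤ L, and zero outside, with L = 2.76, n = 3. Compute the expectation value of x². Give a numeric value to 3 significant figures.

⟨x²⟩ = ∫ x²·|φ|² dx / ∫|φ|² dx (integrals over the domain).
With sin²θ = (1 − cos2θ)/2 on 0 ≤ x ≤ L: ∫sin²(nπx/L) dx = L/2, ∫x·sin²(nπx/L) dx = L²/4, ∫x²·sin²(nπx/L) dx = L³·(1/6 − 1/(4n²π²)); higher powers xᵏ the same way, integrating xᵏ·cos(2nπx/L) by parts.
State is unnormalized: ∫|φ|² dx = 1.3800, and ∫φ*·x²·φ dx = 3.4449, so ⟨x²⟩ = 3.4449 / 1.3800.
⟨x²⟩ = 2.4963.

2.50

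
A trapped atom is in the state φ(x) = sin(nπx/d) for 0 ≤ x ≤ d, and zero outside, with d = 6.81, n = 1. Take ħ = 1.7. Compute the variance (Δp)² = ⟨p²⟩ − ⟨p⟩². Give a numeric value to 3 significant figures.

Compute ⟨p⟩ and ⟨p²⟩ separately; (Δp)² = ⟨p²⟩ − ⟨p⟩².
d/dx sin(nπx/d) = (nπ/d)·cos(nπx/d) and d²/dx² sin(nπx/d) = −(nπ/d)²·sin(nπx/d); on 0 ≤ x ≤ d, ∫sin²(nπx/d) dx = d/2 and ∫sin(nπx/d)·cos(nπx/d) dx = 0.
Normalization: ∫|φ|² dx = 3.4050.
⟨p⟩ = 0.0000 and ⟨p²⟩ = 0.61504.
(Δp)² = 0.61504 − (0.0000)² = 0.61504.

0.615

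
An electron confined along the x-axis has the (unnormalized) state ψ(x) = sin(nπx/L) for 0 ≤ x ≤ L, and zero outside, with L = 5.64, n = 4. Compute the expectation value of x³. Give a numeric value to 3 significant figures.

44.0

⟨x³⟩ = ∫ x³·|ψ|² dx / ∫|ψ|² dx (integrals over the domain).
With sin²θ = (1 − cos2θ)/2 on 0 ≤ x ≤ L: ∫sin²(nπx/L) dx = L/2, ∫x·sin²(nπx/L) dx = L²/4, ∫x²·sin²(nπx/L) dx = L³·(1/6 − 1/(4n²π²)); higher powers xᵏ the same way, integrating xᵏ·cos(2nπx/L) by parts.
State is unnormalized: ∫|ψ|² dx = 2.8200, and ∫ψ*·x³·ψ dx = 124.08, so ⟨x³⟩ = 124.08 / 2.8200.
⟨x³⟩ = 43.999.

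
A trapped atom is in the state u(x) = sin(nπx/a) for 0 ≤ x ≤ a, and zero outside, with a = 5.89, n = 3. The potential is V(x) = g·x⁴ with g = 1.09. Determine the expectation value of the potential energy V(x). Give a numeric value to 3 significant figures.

248.

⟨V⟩ = ∫ V(x)·|u|² dx / ∫|u|² dx.
With sin²θ = (1 − cos2θ)/2 on 0 ≤ x ≤ a: ∫sin²(nπx/a) dx = a/2, ∫x·sin²(nπx/a) dx = a²/4, ∫x²·sin²(nπx/a) dx = a³·(1/6 − 1/(4n²π²)); higher powers xᵏ the same way, integrating xᵏ·cos(2nπx/a) by parts.
State is unnormalized: ∫|u|² dx = 2.9450, and ∫u*·V(x)·u dx = 729.93, so ⟨V⟩ = 729.93 / 2.9450.
⟨V⟩ = 247.85.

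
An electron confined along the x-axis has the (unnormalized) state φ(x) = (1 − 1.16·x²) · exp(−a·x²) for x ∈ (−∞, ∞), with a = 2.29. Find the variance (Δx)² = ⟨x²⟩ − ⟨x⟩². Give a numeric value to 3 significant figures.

0.0660

Compute ⟨x⟩ and ⟨x²⟩ separately, then (Δx)² = ⟨x²⟩ − ⟨x⟩².
Expand each integrand as polynomial × e^(−2ax²) and use ∫x^(2j)·e^(−2ax²) dx = (2j−1)!!/(4a)^j · √(π/(2a)), odd powers → 0; here √(π/(2a)) = 0.82821.
Normalization: ∫|φ|² dx = 0.65829.
⟨x⟩ = 0.0000 and ⟨x²⟩ = 0.066028.
(Δx)² = 0.066028 − (0.0000)² = 0.066028.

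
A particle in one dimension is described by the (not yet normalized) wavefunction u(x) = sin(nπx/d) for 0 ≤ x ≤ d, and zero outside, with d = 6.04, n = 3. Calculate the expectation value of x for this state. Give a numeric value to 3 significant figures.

3.02

⟨x⟩ = ∫ x·|u|² dx / ∫|u|² dx (integrals over the domain).
With sin²θ = (1 − cos2θ)/2 on 0 ≤ x ≤ d: ∫sin²(nπx/d) dx = d/2, ∫x·sin²(nπx/d) dx = d²/4, ∫x²·sin²(nπx/d) dx = d³·(1/6 − 1/(4n²π²)); higher powers xᵏ the same way, integrating xᵏ·cos(2nπx/d) by parts.
State is unnormalized: ∫|u|² dx = 3.0200, and ∫u*·x·u dx = 9.1204, so ⟨x⟩ = 9.1204 / 3.0200.
⟨x⟩ = 3.0200.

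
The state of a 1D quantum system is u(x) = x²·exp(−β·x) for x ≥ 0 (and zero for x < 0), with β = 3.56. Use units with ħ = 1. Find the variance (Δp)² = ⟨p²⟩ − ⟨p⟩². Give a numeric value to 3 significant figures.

4.22

Compute ⟨p⟩ and ⟨p²⟩ separately; (Δp)² = ⟨p²⟩ − ⟨p⟩².
Differentiate x²·exp(−β·x) with the product rule; every integrand then reduces to terms xʲ·e^(−2βx) on [0, ∞), with ∫₀^∞ xʲ·e^(−2βx) dx = j!/(2β)^(j+1).
Normalization: ∫|u|² dx = 0.0013116.
⟨p⟩ = 0.0000 and ⟨p²⟩ = 4.2245.
(Δp)² = 4.2245 − (0.0000)² = 4.2245.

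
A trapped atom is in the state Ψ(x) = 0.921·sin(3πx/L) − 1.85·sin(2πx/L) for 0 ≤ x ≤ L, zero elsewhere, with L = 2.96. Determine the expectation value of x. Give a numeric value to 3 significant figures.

⟨x⟩ = ∫ x·|Ψ|² dx / ∫|Ψ|² dx (integrals over the domain).
On 0 ≤ x ≤ L (j ≠ l): ∫sin²(jπx/L) dx = L/2, ∫sin(jπx/L)·sin(lπx/L) dx = 0; diagonal moments ∫x·sin²(jπx/L) dx = L²/4, ∫x²·sin²(jπx/L) dx = L³·(1/6 − 1/(4j²π²)); cross terms ∫x·sin(jπx/L)·sin(lπx/L) dx = 0 for j + l even and −4jlL²/(π²(j² − l²)²) for j + l odd, ∫x²·sin(jπx/L)·sin(lπx/L) dx = (−1)^(j+l)·4jlL³/(π²(j² − l²)²); higher powers the same way via product-to-sum and parts.
State is unnormalized: ∫|Ψ|² dx = 6.3207, and ∫Ψ*·x·Ψ dx = 12.259, so ⟨x⟩ = 12.259 / 6.3207.
⟨x⟩ = 1.9395.

1.94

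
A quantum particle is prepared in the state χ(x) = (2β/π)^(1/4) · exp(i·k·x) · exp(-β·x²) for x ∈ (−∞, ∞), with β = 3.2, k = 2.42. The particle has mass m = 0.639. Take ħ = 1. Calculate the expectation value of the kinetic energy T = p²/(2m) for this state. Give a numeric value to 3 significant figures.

T = −(ħ²/2m) d²/dx², so ⟨T⟩ = −(ħ²/2m) ∫ χ*·χ'' dx; with m = 0.639.
Gaussian moments: ∫x^(2j)·e^(−2βx²) dx = (2j−1)!!/(4β)^j · √(π/(2β)), odd powers integrate to 0; here √(π/(2β)) = 0.70062. Derivatives: χ′ = (ik − 2βx)·χ, χ″ = ((ik − 2βx)² − 2β)·χ; the odd-in-x pieces drop out.
⟨T⟩ = 7.0864.

7.09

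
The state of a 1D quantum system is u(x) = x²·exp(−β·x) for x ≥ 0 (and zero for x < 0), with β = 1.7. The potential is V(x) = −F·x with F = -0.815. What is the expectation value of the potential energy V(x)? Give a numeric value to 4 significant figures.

⟨V⟩ = ∫ V(x)·|u|² dx / ∫|u|² dx.
Every integrand reduces to terms xʲ·e^(−2βx) on [0, ∞); use ∫₀^∞ xʲ·e^(−2βx) dx = j!/(2β)^(j+1).
State is unnormalized: ∫|u|² dx = 0.052822, and ∫u*·V(x)·u dx = 0.063309, so ⟨V⟩ = 0.063309 / 0.052822.
⟨V⟩ = 1.1985.

1.199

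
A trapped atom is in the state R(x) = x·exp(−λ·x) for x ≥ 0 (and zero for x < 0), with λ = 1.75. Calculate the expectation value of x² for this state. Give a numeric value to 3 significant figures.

⟨x²⟩ = ∫ x²·|R|² dx / ∫|R|² dx (integrals over the domain).
Every integrand reduces to terms xʲ·e^(−2λx) on [0, ∞); use ∫₀^∞ xʲ·e^(−2λx) dx = j!/(2λ)^(j+1).
State is unnormalized: ∫|R|² dx = 0.046647, and ∫R*·x²·R dx = 0.045695, so ⟨x²⟩ = 0.045695 / 0.046647.
⟨x²⟩ = 0.97959.

0.980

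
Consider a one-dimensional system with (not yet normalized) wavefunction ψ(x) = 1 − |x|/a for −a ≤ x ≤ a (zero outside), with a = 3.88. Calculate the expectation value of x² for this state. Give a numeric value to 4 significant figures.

1.505

⟨x²⟩ = ∫ x²·|ψ|² dx / ∫|ψ|² dx (integrals over the domain).
ψ is even, so ∫ over [−a, a] = 2∫₀ᵃ with ψ = 1 − x/a there: ∫₀ᵃ (1 − x/a)² dx = a/3, ∫₀ᵃ x²(1 − x/a)² dx = a³/30, ∫₀ᵃ x⁴(1 − x/a)² dx = a⁵/105.
State is unnormalized: ∫|ψ|² dx = 2.5867, and ∫ψ*·x²·ψ dx = 3.8941, so ⟨x²⟩ = 3.8941 / 2.5867.
⟨x²⟩ = 1.5054.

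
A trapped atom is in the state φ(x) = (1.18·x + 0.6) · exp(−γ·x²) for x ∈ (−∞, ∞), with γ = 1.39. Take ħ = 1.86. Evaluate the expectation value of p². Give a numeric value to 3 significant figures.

p² φ = −ħ² d²φ/dx²; ⟨p²⟩ = −ħ² ∫ φ*·φ'' dx / ∫|φ|² dx.
Expand each integrand as polynomial × e^(−2γx²) and use ∫x^(2j)·e^(−2γx²) dx = (2j−1)!!/(4γ)^j · √(π/(2γ)), odd powers → 0; here √(π/(2γ)) = 1.0630. Differentiate with the product rule, d/dx e^(−γx²) = −2γx·e^(−γx²).
State is unnormalized: ∫|φ|² dx = 0.64892, and ∫φ*·(−ħ² φ'') dx = 5.6810, so ⟨p²⟩ = 5.6810 / 0.64892.
⟨p²⟩ = 8.7545.

8.75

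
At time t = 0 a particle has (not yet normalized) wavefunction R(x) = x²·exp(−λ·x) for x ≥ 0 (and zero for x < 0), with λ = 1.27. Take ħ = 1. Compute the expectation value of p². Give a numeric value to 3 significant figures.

0.538

p² R = −ħ² d²R/dx²; ⟨p²⟩ = −ħ² ∫ R*·R'' dx / ∫|R|² dx.
Differentiate x²·exp(−λ·x) with the product rule; every integrand then reduces to terms xʲ·e^(−2λx) on [0, ∞), with ∫₀^∞ xʲ·e^(−2λx) dx = j!/(2λ)^(j+1).
State is unnormalized: ∫|R|² dx = 0.22701, and ∫R*·(−ħ² R'') dx = 0.12205, so ⟨p²⟩ = 0.12205 / 0.22701.
⟨p²⟩ = 0.53763.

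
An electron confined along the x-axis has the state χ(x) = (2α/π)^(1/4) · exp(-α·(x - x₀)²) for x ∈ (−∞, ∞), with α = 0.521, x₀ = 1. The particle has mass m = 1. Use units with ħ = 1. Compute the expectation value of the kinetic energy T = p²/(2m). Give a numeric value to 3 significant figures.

T = −(ħ²/2m) d²/dx², so ⟨T⟩ = −(ħ²/2m) ∫ χ*·χ'' dx; with m = 1.
Gaussian moments (u = x − x₀): ∫u^(2j)·e^(−2αu²) du = (2j−1)!!/(4α)^j · √(π/(2α)), odd powers integrate to 0; here √(π/(2α)) = 1.7364. Derivatives: d/dx e^(−αu²) = −2αu·e^(−αu²), d²/dx² e^(−αu²) = (4α²u² − 2α)·e^(−αu²).
⟨T⟩ = 0.26050.

0.261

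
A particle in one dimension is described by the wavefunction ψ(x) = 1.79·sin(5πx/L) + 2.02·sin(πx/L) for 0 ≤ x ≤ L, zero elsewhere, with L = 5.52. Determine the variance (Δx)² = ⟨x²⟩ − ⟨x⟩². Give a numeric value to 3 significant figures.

Compute ⟨x⟩ and ⟨x²⟩ separately, then (Δx)² = ⟨x²⟩ − ⟨x⟩².
On 0 ≤ x ≤ L (j ≠ l): ∫sin²(jπx/L) dx = L/2, ∫sin(jπx/L)·sin(lπx/L) dx = 0; diagonal moments ∫x·sin²(jπx/L) dx = L²/4, ∫x²·sin²(jπx/L) dx = L³·(1/6 − 1/(4j²π²)); cross terms ∫x·sin(jπx/L)·sin(lπx/L) dx = 0 for j + l even and −4jlL²/(π²(j² − l²)²) for j + l odd, ∫x²·sin(jπx/L)·sin(lπx/L) dx = (−1)^(j+l)·4jlL³/(π²(j² − l²)²); higher powers the same way via product-to-sum and parts.
Normalization: ∫|ψ|² dx = 20.105.
⟨x⟩ = 2.7600 and ⟨x²⟩ = 9.4778.
(Δx)² = 9.4778 − (2.7600)² = 1.8602.

1.86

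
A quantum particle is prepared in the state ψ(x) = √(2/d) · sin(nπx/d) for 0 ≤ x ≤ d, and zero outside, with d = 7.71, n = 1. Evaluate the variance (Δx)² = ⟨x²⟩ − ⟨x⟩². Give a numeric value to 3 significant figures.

1.94

Compute ⟨x⟩ and ⟨x²⟩ separately, then (Δx)² = ⟨x²⟩ − ⟨x⟩².
With sin²θ = (1 − cos2θ)/2 on 0 ≤ x ≤ d: ∫sin²(nπx/d) dx = d/2, ∫x·sin²(nπx/d) dx = d²/4, ∫x²·sin²(nπx/d) dx = d³·(1/6 − 1/(4n²π²)); higher powers xᵏ the same way, integrating xᵏ·cos(2nπx/d) by parts.
⟨x⟩ = 3.8550 and ⟨x²⟩ = 16.803.
(Δx)² = 16.803 − (3.8550)² = 1.9422.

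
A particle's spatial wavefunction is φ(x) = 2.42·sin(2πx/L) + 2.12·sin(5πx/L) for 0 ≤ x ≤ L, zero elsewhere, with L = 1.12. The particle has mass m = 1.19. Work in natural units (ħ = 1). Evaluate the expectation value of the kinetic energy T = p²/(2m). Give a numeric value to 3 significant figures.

43.4

T = −(ħ²/2m) d²/dx², so ⟨T⟩ = −(ħ²/2m) ∫ φ*·φ'' dx / ∫|φ|² dx; with m = 1.19.
d²/dx² sin(jπx/L) = −(jπ/L)²·sin(jπx/L); on 0 ≤ x ≤ L, ∫sin²(jπx/L) dx = L/2 and ∫sin(jπx/L)·sin(lπx/L) dx = 0 for j ≠ l, so only diagonal terms survive in ∫|φ|² and ∫φ·φ″; ∫φ·φ′ dx = [φ²/2] between the walls = 0.
State is unnormalized: ∫|φ|² dx = 5.7964, and ∫φ*·(−ħ²/2m · φ'') dx = 251.38, so ⟨T⟩ = 251.38 / 5.7964.
⟨T⟩ = 43.368.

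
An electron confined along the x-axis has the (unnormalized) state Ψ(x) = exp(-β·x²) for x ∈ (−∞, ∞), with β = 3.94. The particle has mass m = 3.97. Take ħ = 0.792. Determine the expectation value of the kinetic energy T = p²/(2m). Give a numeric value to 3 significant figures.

0.311

T = −(ħ²/2m) d²/dx², so ⟨T⟩ = −(ħ²/2m) ∫ Ψ*·Ψ'' dx / ∫|Ψ|² dx; with m = 3.97.
Gaussian moments: ∫x^(2j)·e^(−2βx²) dx = (2j−1)!!/(4β)^j · √(π/(2β)), odd powers integrate to 0; here √(π/(2β)) = 0.63141. Derivatives: d/dx e^(−βx²) = −2βx·e^(−βx²), d²/dx² e^(−βx²) = (4β²x² − 2β)·e^(−βx²).
State is unnormalized: ∫|Ψ|² dx = 0.63141, and ∫Ψ*·(−ħ²/2m · Ψ'') dx = 0.19653, so ⟨T⟩ = 0.19653 / 0.63141.
⟨T⟩ = 0.31126.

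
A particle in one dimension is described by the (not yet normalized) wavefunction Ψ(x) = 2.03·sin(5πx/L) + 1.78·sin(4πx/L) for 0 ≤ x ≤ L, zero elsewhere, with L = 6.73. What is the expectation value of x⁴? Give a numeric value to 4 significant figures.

86.94

⟨x⁴⟩ = ∫ x⁴·|Ψ|² dx / ∫|Ψ|² dx (integrals over the domain).
On 0 ≤ x ≤ L (j ≠ l): ∫sin²(jπx/L) dx = L/2, ∫sin(jπx/L)·sin(lπx/L) dx = 0; diagonal moments ∫x·sin²(jπx/L) dx = L²/4, ∫x²·sin²(jπx/L) dx = L³·(1/6 − 1/(4j²π²)); cross terms ∫x·sin(jπx/L)·sin(lπx/L) dx = 0 for j + l even and −4jlL²/(π²(j² − l²)²) for j + l odd, ∫x²·sin(jπx/L)·sin(lπx/L) dx = (−1)^(j+l)·4jlL³/(π²(j² − l²)²); higher powers the same way via product-to-sum and parts.
State is unnormalized: ∫|Ψ|² dx = 24.528, and ∫Ψ*·x⁴·Ψ dx = 2132.6, so ⟨x⁴⟩ = 2132.6 / 24.528.
⟨x⁴⟩ = 86.942.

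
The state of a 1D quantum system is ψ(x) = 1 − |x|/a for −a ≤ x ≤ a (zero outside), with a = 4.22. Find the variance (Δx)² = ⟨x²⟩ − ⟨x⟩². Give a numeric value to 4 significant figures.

Compute ⟨x⟩ and ⟨x²⟩ separately, then (Δx)² = ⟨x²⟩ − ⟨x⟩².
ψ is even, so ∫ over [−a, a] = 2∫₀ᵃ with ψ = 1 − x/a there: ∫₀ᵃ (1 − x/a)² dx = a/3, ∫₀ᵃ x²(1 − x/a)² dx = a³/30, ∫₀ᵃ x⁴(1 − x/a)² dx = a⁵/105.
Normalization: ∫|ψ|² dx = 2.8133.
⟨x⟩ = 0.0000 and ⟨x²⟩ = 1.7808.
(Δx)² = 1.7808 − (0.0000)² = 1.7808.

1.781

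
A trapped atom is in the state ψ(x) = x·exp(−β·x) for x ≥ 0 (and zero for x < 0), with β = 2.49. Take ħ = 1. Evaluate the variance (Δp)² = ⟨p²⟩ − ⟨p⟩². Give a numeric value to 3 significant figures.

Compute ⟨p⟩ and ⟨p²⟩ separately; (Δp)² = ⟨p²⟩ − ⟨p⟩².
Differentiate x·exp(−β·x) with the product rule; every integrand then reduces to terms xʲ·e^(−2βx) on [0, ∞), with ∫₀^∞ xʲ·e^(−2βx) dx = j!/(2β)^(j+1).
Normalization: ∫|ψ|² dx = 0.016194.
⟨p⟩ = 0.0000 and ⟨p²⟩ = 6.2001.
(Δp)² = 6.2001 − (0.0000)² = 6.2001.

6.20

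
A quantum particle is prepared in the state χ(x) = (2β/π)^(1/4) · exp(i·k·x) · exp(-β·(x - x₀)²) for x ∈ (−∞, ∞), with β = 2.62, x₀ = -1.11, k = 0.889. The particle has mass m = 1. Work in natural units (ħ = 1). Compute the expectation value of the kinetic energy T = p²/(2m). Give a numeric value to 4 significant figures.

1.705

T = −(ħ²/2m) d²/dx², so ⟨T⟩ = −(ħ²/2m) ∫ χ*·χ'' dx; with m = 1.
Gaussian moments (u = x − x₀): ∫u^(2j)·e^(−2βu²) du = (2j−1)!!/(4β)^j · √(π/(2β)), odd powers integrate to 0; here √(π/(2β)) = 0.77430. Derivatives: χ′ = (ik − 2βu)·χ, χ″ = ((ik − 2βu)² − 2β)·χ; the odd-in-u pieces drop out.
⟨T⟩ = 1.7052.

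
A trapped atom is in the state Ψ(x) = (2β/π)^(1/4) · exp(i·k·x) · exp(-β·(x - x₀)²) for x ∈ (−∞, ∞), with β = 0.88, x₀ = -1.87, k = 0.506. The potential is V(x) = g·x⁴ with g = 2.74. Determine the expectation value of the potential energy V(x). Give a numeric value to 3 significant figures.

⟨V⟩ = ∫ V(x)·|Ψ|² dx.
Gaussian moments (u = x − x₀): ∫u^(2j)·e^(−2βu²) du = (2j−1)!!/(4β)^j · √(π/(2β)), odd powers integrate to 0; here √(π/(2β)) = 1.3360.
⟨V⟩ = 50.501.

50.5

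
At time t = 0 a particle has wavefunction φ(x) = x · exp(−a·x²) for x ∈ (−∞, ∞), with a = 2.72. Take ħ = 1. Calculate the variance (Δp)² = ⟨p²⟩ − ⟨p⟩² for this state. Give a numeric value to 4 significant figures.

8.160

Compute ⟨p⟩ and ⟨p²⟩ separately; (Δp)² = ⟨p²⟩ − ⟨p⟩².
Expand each integrand as polynomial × e^(−2ax²) and use ∫x^(2j)·e^(−2ax²) dx = (2j−1)!!/(4a)^j · √(π/(2a)), odd powers → 0; here √(π/(2a)) = 0.75993. Differentiate with the product rule, d/dx e^(−ax²) = −2ax·e^(−ax²).
Normalization: ∫|φ|² dx = 0.069847.
⟨p⟩ = 0.0000 and ⟨p²⟩ = 8.1600.
(Δp)² = 8.1600 − (0.0000)² = 8.1600.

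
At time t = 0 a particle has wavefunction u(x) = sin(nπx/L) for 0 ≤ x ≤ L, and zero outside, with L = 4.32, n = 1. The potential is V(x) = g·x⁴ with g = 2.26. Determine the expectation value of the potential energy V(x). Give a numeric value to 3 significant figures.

⟨V⟩ = ∫ V(x)·|u|² dx / ∫|u|² dx.
With sin²θ = (1 − cos2θ)/2 on 0 ≤ x ≤ L: ∫sin²(nπx/L) dx = L/2, ∫x·sin²(nπx/L) dx = L²/4, ∫x²·sin²(nπx/L) dx = L³·(1/6 − 1/(4n²π²)); higher powers xᵏ the same way, integrating xᵏ·cos(2nπx/L) by parts.
State is unnormalized: ∫|u|² dx = 2.1600, and ∫u*·V(x)·u dx = 193.95, so ⟨V⟩ = 193.95 / 2.1600.
⟨V⟩ = 89.793.

89.8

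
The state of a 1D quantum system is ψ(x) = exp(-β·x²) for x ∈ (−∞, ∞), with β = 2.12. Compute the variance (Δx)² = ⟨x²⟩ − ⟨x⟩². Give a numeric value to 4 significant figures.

Compute ⟨x⟩ and ⟨x²⟩ separately, then (Δx)² = ⟨x²⟩ − ⟨x⟩².
Gaussian moments: ∫x^(2j)·e^(−2βx²) dx = (2j−1)!!/(4β)^j · √(π/(2β)), odd powers integrate to 0; here √(π/(2β)) = 0.86078.
Normalization: ∫|ψ|² dx = 0.86078.
⟨x⟩ = 0.0000 and ⟨x²⟩ = 0.11792.
(Δx)² = 0.11792 − (0.0000)² = 0.11792.

0.1179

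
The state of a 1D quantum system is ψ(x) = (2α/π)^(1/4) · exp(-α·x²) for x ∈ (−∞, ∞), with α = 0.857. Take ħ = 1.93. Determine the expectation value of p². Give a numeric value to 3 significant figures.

3.19

p² ψ = −ħ² d²ψ/dx²; ⟨p²⟩ = −ħ² ∫ ψ*·ψ'' dx.
Gaussian moments: ∫x^(2j)·e^(−2αx²) dx = (2j−1)!!/(4α)^j · √(π/(2α)), odd powers integrate to 0; here √(π/(2α)) = 1.3538. Derivatives: d/dx e^(−αx²) = −2αx·e^(−αx²), d²/dx² e^(−αx²) = (4α²x² − 2α)·e^(−αx²).
⟨p²⟩ = 3.1922.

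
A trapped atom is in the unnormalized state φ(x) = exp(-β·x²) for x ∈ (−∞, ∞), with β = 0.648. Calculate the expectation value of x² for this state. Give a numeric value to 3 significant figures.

⟨x²⟩ = ∫ x²·|φ|² dx / ∫|φ|² dx (integrals over the domain).
Gaussian moments: ∫x^(2j)·e^(−2βx²) dx = (2j−1)!!/(4β)^j · √(π/(2β)), odd powers integrate to 0; here √(π/(2β)) = 1.5569.
State is unnormalized: ∫|φ|² dx = 1.5569, and ∫φ*·x²·φ dx = 0.60067, so ⟨x²⟩ = 0.60067 / 1.5569.
⟨x²⟩ = 0.38580.

0.386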